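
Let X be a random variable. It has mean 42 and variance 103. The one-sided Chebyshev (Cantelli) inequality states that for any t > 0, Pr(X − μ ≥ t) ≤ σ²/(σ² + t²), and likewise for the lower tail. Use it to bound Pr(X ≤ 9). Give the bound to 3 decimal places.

Here σ² = 103 and t = 33, so σ² + t² = 1192.
Cantelli's bound: 103/1192 = 0.0864.

0.086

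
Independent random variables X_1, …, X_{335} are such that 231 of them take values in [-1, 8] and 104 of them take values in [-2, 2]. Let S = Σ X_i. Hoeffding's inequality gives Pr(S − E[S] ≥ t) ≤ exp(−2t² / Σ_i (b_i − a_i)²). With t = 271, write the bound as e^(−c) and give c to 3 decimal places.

7.209

Σ(b_i − a_i)² = 231·9² + 104·4² = 20375.
c = 2t² / 20375 = 2·271² / 20375 = 7.2089.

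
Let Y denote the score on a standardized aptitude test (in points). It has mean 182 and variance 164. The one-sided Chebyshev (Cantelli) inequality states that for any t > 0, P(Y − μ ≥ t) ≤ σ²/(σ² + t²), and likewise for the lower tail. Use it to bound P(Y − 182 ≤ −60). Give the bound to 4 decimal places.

0.0436

Here σ² = 164 and t = 60, so σ² + t² = 3764.
Cantelli's bound: 164/3764 = 0.0436.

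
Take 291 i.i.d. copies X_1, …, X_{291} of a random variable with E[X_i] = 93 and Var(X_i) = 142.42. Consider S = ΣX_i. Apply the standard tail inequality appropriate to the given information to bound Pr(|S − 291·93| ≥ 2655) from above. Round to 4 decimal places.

With mean and variance of each term known, Chebyshev's inequality bounds the deviation of the sum (or sample mean).
Var(S) = n·Var(X_i) = 291·142.42 = 41444.22.
Chebyshev: Pr(|S − 291·93| ≥ 2655) ≤ Var(S)/2655² = 41444.22/7049025 = 0.0059.

0.0059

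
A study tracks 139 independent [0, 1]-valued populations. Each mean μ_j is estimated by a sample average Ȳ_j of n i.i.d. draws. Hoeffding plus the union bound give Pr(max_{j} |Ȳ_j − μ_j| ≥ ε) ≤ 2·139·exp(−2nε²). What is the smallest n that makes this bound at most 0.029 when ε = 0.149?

207

Need 2·139·exp(−2nε²) ≤ 0.029, i.e. exp(−2nε²) ≤ 0.029/278.
So 2nε² ≥ ln(278/0.029) = 9.168081.
Hence n ≥ 9.168081/(2·0.149²) = 206.479.
The smallest integer n is 207.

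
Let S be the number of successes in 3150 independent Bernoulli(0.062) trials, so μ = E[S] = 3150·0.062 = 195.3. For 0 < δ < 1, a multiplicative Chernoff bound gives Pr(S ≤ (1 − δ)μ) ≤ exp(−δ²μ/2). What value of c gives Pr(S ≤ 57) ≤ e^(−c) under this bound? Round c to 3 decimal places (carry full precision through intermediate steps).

48.968

Write 57 = (1 − δ)μ, so δ = 1 − 57/195.3 = 0.7081413…
Then the exponent is δ²μ/2 = (μ − 57)²/(2μ) = 48.967972.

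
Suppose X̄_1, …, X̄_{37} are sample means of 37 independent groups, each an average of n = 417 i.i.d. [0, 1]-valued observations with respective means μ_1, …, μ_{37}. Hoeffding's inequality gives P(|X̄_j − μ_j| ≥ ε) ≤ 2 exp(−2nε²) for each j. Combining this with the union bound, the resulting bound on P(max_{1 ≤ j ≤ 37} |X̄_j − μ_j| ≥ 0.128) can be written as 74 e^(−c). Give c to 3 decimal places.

13.664

Union bound over the 37 events: P(max_{1 ≤ j ≤ 37} |X̄_j − μ_j| ≥ 0.128) ≤ 37·2·exp(−2nε²) = 74 exp(−2·417·0.128²).
So c = 2·417·0.128² = 13.6643.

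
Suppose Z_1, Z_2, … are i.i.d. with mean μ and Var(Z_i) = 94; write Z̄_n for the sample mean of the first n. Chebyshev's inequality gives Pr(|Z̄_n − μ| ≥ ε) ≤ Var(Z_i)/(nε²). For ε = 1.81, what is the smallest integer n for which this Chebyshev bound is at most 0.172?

167

Require 94/(n·1.81²) ≤ 0.172, i.e. n ≥ 94/(0.172·1.81²) = 166.818.
The smallest integer n is 167.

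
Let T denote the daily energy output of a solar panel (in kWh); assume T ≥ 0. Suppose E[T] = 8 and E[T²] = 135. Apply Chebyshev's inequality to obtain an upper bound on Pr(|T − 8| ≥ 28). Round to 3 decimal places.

Var(T) = E[T²] − (E[T])² = 135 − 64 = 71.
Chebyshev's inequality: Pr(|T − μ| ≥ t) ≤ Var(T)/t² = 71/784 = 0.0906.

0.091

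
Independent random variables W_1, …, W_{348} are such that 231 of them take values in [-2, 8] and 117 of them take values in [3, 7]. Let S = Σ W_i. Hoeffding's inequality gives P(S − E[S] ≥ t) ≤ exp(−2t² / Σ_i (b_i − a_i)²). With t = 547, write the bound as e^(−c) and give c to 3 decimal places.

23.964

Σ(b_i − a_i)² = 231·10² + 117·4² = 24972.
c = 2t² / 24972 = 2·547² / 24972 = 23.9636.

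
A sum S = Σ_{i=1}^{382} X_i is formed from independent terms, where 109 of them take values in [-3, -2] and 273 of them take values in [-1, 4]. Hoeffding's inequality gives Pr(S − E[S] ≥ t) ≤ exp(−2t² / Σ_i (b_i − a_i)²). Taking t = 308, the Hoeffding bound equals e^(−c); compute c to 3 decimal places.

Σ(b_i − a_i)² = 109·1² + 273·5² = 6934.
c = 2t² / 6934 = 2·308² / 6934 = 27.3620.

27.362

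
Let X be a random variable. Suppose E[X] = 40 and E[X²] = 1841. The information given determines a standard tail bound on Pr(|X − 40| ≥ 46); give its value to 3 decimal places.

The first two moments determine the variance, so Chebyshev's inequality is the sharpest standard bound available.
Var(X) = E[X²] − (E[X])² = 1841 − 1600 = 241.
Chebyshev's inequality: Pr(|X − μ| ≥ t) ≤ Var(X)/t² = 241/2116 = 0.1139.

0.114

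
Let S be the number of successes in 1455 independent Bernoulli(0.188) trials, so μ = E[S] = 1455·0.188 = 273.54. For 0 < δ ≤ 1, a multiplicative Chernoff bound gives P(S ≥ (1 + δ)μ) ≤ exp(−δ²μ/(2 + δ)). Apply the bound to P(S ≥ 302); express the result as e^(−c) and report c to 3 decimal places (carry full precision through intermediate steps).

Write 302 = (1 + δ)μ, so δ = 302/273.54 − 1 = 0.1040433…
Then the exponent is δ²μ/(2 + δ) = (302 − μ)² / (μ·(2 + δ)) = 1.407325.

1.407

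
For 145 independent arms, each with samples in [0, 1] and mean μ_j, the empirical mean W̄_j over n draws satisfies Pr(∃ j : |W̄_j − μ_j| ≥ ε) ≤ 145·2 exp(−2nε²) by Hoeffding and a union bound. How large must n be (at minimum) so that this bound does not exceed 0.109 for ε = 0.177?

126

Need 2·145·exp(−2nε²) ≤ 0.109, i.e. exp(−2nε²) ≤ 0.109/290.
So 2nε² ≥ ln(290/0.109) = 7.886288.
Hence n ≥ 7.886288/(2·0.177²) = 125.862.
The smallest integer n is 126.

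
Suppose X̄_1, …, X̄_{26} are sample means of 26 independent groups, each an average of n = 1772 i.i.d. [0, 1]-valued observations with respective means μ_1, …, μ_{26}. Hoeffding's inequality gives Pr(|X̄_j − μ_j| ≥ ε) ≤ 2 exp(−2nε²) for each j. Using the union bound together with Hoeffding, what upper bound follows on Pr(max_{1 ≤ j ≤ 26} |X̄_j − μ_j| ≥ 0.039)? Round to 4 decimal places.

0.2371

Per-experiment Hoeffding bound: 2·exp(−2·1772·0.039²) = 2·exp(−5.39042) = 0.0091201.
Union bound over 26 events: 26·0.0091201 = 0.23712.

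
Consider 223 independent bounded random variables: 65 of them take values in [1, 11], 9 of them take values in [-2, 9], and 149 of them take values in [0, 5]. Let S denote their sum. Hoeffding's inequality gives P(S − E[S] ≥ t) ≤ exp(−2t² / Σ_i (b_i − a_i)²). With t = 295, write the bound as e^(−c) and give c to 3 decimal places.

15.384

Σ(b_i − a_i)² = 65·10² + 9·11² + 149·5² = 11314.
c = 2t² / 11314 = 2·295² / 11314 = 15.3836.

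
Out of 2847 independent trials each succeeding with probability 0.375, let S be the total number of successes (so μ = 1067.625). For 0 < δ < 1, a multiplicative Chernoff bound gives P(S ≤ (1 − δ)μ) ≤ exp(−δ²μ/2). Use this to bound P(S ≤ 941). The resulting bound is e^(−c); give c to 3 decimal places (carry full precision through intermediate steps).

7.509

Write 941 = (1 − δ)μ, so δ = 1 − 941/1067.625 = 0.1186044…
Then the exponent is δ²μ/2 = (μ − 941)²/(2μ) = 7.509140.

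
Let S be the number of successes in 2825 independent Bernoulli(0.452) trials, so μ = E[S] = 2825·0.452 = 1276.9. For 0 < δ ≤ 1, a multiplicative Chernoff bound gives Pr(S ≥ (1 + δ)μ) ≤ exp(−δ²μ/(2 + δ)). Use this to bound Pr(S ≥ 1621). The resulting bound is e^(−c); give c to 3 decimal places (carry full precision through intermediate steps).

Write 1621 = (1 + δ)μ, so δ = 1621/1276.9 − 1 = 0.2694808…
Then the exponent is δ²μ/(2 + δ) = (1621 − μ)² / (μ·(2 + δ)) = 40.858832.

40.859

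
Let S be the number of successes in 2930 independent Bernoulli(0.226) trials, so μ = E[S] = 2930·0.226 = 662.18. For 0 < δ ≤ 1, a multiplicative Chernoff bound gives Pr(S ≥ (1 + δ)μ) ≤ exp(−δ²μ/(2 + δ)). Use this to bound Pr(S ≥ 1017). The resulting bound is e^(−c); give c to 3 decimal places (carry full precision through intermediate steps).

Write 1017 = (1 + δ)μ, so δ = 1017/662.18 − 1 = 0.5358362…
Then the exponent is δ²μ/(2 + δ) = (1017 − μ)² / (μ·(2 + δ)) = 74.975424.

74.975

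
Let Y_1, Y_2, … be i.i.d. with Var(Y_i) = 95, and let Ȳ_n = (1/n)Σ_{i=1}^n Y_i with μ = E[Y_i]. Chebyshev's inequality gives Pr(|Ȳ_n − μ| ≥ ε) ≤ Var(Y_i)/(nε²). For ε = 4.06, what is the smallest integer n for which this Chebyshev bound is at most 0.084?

69

Require 95/(n·4.06²) ≤ 0.084, i.e. n ≥ 95/(0.084·4.06²) = 68.611.
The smallest integer n is 69.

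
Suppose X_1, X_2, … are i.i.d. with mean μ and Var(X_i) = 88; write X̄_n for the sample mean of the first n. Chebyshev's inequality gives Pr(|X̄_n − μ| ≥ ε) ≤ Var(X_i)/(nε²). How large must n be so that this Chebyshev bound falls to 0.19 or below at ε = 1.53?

Require 88/(n·1.53²) ≤ 0.19, i.e. n ≥ 88/(0.19·1.53²) = 197.855.
The smallest integer n is 198.

198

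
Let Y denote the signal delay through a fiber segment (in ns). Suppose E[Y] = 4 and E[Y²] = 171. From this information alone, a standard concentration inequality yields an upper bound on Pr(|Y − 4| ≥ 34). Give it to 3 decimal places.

0.134

The first two moments determine the variance, so Chebyshev's inequality is the sharpest standard bound available.
Var(Y) = E[Y²] − (E[Y])² = 171 − 16 = 155.
Chebyshev's inequality: Pr(|Y − μ| ≥ t) ≤ Var(Y)/t² = 155/1156 = 0.1341.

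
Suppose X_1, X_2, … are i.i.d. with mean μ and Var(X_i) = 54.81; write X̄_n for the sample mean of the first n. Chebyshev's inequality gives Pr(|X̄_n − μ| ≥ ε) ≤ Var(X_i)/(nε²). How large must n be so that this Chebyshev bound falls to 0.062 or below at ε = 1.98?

226

Require 54.81/(n·1.98²) ≤ 0.062, i.e. n ≥ 54.81/(0.062·1.98²) = 225.495.
The smallest integer n is 226.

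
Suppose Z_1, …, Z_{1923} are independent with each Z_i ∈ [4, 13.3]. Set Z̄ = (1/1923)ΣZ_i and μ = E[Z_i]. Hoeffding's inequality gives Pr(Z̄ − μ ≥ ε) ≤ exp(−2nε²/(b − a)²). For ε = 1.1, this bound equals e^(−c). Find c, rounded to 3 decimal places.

53.806

c = 2nε²/(b − a)² = 2·1923·1.1² / 9.3² = 53.8058.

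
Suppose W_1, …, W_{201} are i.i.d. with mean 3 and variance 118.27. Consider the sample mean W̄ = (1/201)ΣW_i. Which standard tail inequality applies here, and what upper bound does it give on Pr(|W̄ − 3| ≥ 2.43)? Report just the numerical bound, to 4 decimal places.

0.0996

With mean and variance of each term known, Chebyshev's inequality bounds the deviation of the sum (or sample mean).
Var(W̄) = Var(W_i)/n = 118.27/201 = 0.58841.
Chebyshev: Pr(|W̄ − 3| ≥ 2.43) ≤ Var(W̄)/(2.43)² = 118.27/(201·2.43²) = 0.0996.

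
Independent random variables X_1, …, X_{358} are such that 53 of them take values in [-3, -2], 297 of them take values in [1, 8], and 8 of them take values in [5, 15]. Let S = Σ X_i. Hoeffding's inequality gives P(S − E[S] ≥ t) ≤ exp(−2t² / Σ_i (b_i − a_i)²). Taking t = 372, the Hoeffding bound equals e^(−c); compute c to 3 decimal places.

17.965

Σ(b_i − a_i)² = 53·1² + 297·7² + 8·10² = 15406.
c = 2t² / 15406 = 2·372² / 15406 = 17.9649.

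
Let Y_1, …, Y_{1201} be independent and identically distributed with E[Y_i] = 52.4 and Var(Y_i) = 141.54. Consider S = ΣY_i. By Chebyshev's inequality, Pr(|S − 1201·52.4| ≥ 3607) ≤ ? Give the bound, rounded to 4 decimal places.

0.0131

Var(S) = n·Var(Y_i) = 1201·141.54 = 169989.54.
Chebyshev: Pr(|S − 1201·52.4| ≥ 3607) ≤ Var(S)/3607² = 169989.54/13010449 = 0.0131.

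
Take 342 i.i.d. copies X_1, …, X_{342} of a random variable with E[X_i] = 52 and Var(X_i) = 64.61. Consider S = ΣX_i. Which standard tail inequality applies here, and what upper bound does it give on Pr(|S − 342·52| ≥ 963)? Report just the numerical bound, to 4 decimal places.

With mean and variance of each term known, Chebyshev's inequality bounds the deviation of the sum (or sample mean).
Var(S) = n·Var(X_i) = 342·64.61 = 22096.62.
Chebyshev: Pr(|S − 342·52| ≥ 963) ≤ Var(S)/963² = 22096.62/927369 = 0.0238.

0.0238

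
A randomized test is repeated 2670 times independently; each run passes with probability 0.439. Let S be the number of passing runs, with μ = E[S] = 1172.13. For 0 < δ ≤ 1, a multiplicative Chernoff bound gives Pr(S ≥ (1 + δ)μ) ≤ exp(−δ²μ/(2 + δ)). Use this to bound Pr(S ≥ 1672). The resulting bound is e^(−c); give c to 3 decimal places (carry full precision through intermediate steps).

Write 1672 = (1 + δ)μ, so δ = 1672/1172.13 − 1 = 0.4264629…
Then the exponent is δ²μ/(2 + δ) = (1672 − μ)² / (μ·(2 + δ)) = 87.854640.

87.855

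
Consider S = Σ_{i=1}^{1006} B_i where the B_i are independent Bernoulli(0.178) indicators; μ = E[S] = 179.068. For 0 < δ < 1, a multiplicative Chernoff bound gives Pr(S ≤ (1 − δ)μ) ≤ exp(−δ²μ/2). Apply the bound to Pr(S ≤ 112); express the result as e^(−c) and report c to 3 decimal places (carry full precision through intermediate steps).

12.560

Write 112 = (1 − δ)μ, so δ = 1 − 112/179.068 = 0.3745393…
Then the exponent is δ²μ/2 = (μ − 112)²/(2μ) = 12.559800.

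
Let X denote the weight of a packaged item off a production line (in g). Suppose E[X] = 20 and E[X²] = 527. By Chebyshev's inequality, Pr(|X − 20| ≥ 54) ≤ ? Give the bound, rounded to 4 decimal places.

0.0436

Var(X) = E[X²] − (E[X])² = 527 − 400 = 127.
Chebyshev's inequality: Pr(|X − μ| ≥ t) ≤ Var(X)/t² = 127/2916 = 0.0436.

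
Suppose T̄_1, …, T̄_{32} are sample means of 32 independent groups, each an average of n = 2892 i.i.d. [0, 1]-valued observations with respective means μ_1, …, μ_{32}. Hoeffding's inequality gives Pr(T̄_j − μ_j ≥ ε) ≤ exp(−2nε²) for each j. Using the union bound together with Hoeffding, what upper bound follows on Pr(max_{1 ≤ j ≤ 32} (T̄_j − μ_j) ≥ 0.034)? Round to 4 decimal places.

Per-experiment Hoeffding bound: exp(−2·2892·0.034²) = exp(−6.68630) = 0.0012479.
Union bound over 32 events: 32·0.0012479 = 0.03993.

0.0399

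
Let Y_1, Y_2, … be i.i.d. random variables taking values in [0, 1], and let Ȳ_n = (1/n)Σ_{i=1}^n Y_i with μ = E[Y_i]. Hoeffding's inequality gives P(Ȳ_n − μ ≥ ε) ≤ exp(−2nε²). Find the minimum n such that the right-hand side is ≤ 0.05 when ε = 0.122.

Require exp(−2nε²) ≤ 0.05, i.e. 2nε² ≥ ln(1/0.05) = 2.995732.
So n ≥ 2.995732 / (2·0.122²) = 100.636.
The smallest integer n is 101.

101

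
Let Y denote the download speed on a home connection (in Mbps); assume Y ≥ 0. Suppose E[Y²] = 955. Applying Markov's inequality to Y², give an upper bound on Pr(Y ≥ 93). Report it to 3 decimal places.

0.110

Since Y ≥ 0, the event {Y ≥ 93} is the same as {Y² ≥ 8649}.
Markov's inequality applied to Y² gives Pr(Y² ≥ 8649) ≤ E[Y²]/8649 = 955/8649 = 0.1104.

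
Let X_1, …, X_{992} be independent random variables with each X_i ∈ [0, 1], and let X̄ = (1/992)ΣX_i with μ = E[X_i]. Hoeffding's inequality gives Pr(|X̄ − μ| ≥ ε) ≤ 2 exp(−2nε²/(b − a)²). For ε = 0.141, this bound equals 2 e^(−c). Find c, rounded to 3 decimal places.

39.444

c = 2nε²/(b − a)² = 2·992·0.141² / 1² = 39.4439.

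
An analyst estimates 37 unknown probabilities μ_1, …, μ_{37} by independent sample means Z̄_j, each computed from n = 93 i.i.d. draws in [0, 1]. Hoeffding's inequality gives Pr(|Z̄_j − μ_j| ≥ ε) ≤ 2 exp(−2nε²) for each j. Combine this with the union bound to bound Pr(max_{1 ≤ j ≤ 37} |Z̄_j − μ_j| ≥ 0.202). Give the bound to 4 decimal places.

0.0374

Per-experiment Hoeffding bound: 2·exp(−2·93·0.202²) = 2·exp(−7.58954) = 0.0010114.
Union bound over 37 events: 37·0.0010114 = 0.03742.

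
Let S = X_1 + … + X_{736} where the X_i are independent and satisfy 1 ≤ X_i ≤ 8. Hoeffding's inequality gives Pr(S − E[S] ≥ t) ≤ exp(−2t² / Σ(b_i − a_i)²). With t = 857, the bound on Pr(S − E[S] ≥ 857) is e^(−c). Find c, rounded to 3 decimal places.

Σ(b_i − a_i)² = 736·(7)² = 36064.
c = 2t²/36064 = 2·857²/36064 = 40.7303.

40.730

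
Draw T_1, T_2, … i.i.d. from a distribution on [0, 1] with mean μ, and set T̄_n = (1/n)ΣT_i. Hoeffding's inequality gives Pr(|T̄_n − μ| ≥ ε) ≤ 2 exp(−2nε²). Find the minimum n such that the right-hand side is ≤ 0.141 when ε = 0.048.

576

Require 2·exp(−2nε²) ≤ 0.141, i.e. 2nε² ≥ ln(2/0.141) = 2.652143.
So n ≥ 2.652143 / (2·0.048²) = 575.552.
The smallest integer n is 576.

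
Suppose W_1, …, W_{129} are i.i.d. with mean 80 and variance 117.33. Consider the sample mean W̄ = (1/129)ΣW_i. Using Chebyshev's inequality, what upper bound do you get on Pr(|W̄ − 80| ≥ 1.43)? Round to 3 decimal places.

Var(W̄) = Var(W_i)/n = 117.33/129 = 0.90953.
Chebyshev: Pr(|W̄ − 80| ≥ 1.43) ≤ Var(W̄)/(1.43)² = 117.33/(129·1.43²) = 0.4448.

0.445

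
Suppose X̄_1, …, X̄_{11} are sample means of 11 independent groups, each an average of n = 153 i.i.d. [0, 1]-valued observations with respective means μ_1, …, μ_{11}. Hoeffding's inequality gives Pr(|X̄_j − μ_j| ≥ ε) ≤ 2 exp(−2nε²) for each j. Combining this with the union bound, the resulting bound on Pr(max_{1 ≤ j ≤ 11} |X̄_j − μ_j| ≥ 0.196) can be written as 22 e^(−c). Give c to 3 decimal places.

Union bound over the 11 events: Pr(max_{1 ≤ j ≤ 11} |X̄_j − μ_j| ≥ 0.196) ≤ 11·2·exp(−2nε²) = 22 exp(−2·153·0.196²).
So c = 2·153·0.196² = 11.7553.

11.755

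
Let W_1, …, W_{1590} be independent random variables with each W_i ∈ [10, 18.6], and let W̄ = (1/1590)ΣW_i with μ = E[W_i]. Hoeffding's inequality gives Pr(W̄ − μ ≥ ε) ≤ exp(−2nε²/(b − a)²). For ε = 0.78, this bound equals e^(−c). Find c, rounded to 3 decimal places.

26.159

c = 2nε²/(b − a)² = 2·1590·0.78² / 8.6² = 26.1589.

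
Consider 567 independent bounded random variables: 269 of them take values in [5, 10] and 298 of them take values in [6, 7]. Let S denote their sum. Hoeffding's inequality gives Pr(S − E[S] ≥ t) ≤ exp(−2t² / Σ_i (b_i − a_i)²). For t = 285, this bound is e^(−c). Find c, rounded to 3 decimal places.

23.131

Σ(b_i − a_i)² = 269·5² + 298·1² = 7023.
c = 2t² / 7023 = 2·285² / 7023 = 23.1311.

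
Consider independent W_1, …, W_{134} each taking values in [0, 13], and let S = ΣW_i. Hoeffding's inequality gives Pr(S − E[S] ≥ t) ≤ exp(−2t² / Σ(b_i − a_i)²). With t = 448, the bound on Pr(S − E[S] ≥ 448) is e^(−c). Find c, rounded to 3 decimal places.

Σ(b_i − a_i)² = 134·(13)² = 22646.
c = 2t²/22646 = 2·448²/22646 = 17.7253.

17.725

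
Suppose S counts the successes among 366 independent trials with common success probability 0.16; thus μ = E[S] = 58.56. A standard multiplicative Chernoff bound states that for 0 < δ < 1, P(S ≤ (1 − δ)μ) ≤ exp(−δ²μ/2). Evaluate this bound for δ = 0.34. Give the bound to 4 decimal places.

0.0339

Exponent = δ²μ/2 = 0.34²·58.56/2 = 3.3848.
Bound = exp(−3.3848) = 0.03389.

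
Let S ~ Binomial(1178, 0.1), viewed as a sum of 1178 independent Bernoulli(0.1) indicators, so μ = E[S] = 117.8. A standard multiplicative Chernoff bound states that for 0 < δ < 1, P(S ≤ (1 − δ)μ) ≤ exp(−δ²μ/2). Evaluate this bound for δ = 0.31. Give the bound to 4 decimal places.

Exponent = δ²μ/2 = 0.31²·117.8/2 = 5.6603.
Bound = exp(−5.6603) = 0.00348.

0.0035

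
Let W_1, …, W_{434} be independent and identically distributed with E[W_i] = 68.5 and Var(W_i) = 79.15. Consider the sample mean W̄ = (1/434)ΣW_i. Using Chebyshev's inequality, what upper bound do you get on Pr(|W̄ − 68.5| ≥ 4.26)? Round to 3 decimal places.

Var(W̄) = Var(W_i)/n = 79.15/434 = 0.18237.
Chebyshev: Pr(|W̄ − 68.5| ≥ 4.26) ≤ Var(W̄)/(4.26)² = 79.15/(434·4.26²) = 0.0100.

0.010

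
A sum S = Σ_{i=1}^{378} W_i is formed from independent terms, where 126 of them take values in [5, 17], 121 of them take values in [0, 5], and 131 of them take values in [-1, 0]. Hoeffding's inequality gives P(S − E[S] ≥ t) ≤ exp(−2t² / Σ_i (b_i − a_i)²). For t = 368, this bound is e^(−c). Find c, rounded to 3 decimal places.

Σ(b_i − a_i)² = 126·12² + 121·5² + 131·1² = 21300.
c = 2t² / 21300 = 2·368² / 21300 = 12.7159.

12.716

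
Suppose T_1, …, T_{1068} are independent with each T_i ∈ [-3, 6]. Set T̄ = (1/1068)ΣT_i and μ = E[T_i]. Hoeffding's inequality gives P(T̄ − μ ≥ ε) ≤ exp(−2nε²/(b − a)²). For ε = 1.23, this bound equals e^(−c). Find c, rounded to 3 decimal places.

39.896

c = 2nε²/(b − a)² = 2·1068·1.23² / 9² = 39.8957.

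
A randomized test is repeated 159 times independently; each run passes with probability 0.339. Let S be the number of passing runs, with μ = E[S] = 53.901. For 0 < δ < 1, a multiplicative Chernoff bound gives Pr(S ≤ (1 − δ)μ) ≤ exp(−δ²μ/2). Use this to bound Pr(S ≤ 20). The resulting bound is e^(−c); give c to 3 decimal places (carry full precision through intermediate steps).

Write 20 = (1 − δ)μ, so δ = 1 − 20/53.901 = 0.6289494…
Then the exponent is δ²μ/2 = (μ − 20)²/(2μ) = 10.661006.

10.661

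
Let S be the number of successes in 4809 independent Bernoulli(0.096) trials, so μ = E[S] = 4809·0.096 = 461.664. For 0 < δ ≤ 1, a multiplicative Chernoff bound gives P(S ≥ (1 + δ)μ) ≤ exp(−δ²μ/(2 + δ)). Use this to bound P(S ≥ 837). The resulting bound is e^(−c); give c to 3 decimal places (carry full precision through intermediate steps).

Write 837 = (1 + δ)μ, so δ = 837/461.664 − 1 = 0.8130069…
Then the exponent is δ²μ/(2 + δ) = (837 − μ)² / (μ·(2 + δ)) = 108.478492.

108.478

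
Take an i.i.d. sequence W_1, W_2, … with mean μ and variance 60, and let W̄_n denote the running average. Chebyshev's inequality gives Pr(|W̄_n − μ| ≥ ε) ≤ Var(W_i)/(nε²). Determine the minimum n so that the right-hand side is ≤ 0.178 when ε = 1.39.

175

Require 60/(n·1.39²) ≤ 0.178, i.e. n ≥ 60/(0.178·1.39²) = 174.462.
The smallest integer n is 175.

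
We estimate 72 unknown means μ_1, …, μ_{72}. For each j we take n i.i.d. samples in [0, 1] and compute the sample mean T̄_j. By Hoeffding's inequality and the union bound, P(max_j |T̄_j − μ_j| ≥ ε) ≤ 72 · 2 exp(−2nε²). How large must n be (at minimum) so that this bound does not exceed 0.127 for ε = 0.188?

100

Need 2·72·exp(−2nε²) ≤ 0.127, i.e. exp(−2nε²) ≤ 0.127/144.
So 2nε² ≥ ln(144/0.127) = 7.033381.
Hence n ≥ 7.033381/(2·0.188²) = 99.499.
The smallest integer n is 100.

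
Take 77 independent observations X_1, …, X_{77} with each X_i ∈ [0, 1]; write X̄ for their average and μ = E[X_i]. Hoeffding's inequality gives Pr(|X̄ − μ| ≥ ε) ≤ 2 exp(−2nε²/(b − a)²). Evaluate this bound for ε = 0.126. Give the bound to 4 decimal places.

Exponent: 2nε²/(b − a)² = 2·77·0.126² / 1² = 2.44490.
Bound = 2·exp(−2.44490) = 0.17347.

0.1735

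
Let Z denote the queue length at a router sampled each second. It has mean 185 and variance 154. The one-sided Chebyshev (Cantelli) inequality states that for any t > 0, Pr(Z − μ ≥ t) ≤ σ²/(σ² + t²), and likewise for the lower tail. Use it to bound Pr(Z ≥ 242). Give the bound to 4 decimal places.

Here σ² = 154 and t = 57, so σ² + t² = 3403.
Cantelli's bound: 154/3403 = 0.0453.

0.0453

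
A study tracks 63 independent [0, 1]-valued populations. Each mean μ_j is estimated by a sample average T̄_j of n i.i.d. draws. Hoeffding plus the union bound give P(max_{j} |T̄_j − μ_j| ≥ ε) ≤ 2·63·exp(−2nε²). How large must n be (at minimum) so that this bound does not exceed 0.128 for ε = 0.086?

Need 2·63·exp(−2nε²) ≤ 0.128, i.e. exp(−2nε²) ≤ 0.128/126.
So 2nε² ≥ ln(126/0.128) = 6.892007.
Hence n ≥ 6.892007/(2·0.086²) = 465.928.
The smallest integer n is 466.

466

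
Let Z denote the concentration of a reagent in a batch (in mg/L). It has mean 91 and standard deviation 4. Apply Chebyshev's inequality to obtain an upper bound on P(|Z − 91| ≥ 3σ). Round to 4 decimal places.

0.1111

Chebyshev: P(|Z − μ| ≥ t) ≤ Var(Z)/t².
Var(Z) = σ² = 4² = 16.
t = 3·4 = 12.
Bound = 16 / 144 = 0.1111.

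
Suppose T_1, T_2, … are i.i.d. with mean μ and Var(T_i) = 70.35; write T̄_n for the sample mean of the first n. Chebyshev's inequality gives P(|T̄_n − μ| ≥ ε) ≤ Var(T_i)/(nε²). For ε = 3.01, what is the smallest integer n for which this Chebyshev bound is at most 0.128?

Require 70.35/(n·3.01²) ≤ 0.128, i.e. n ≥ 70.35/(0.128·3.01²) = 60.663.
The smallest integer n is 61.

61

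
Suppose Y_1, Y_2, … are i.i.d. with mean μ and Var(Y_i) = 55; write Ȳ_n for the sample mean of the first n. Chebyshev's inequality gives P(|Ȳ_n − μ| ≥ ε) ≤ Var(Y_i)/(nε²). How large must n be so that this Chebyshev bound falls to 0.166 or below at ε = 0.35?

2705

Require 55/(n·0.35²) ≤ 0.166, i.e. n ≥ 55/(0.166·0.35²) = 2704.696.
The smallest integer n is 2705.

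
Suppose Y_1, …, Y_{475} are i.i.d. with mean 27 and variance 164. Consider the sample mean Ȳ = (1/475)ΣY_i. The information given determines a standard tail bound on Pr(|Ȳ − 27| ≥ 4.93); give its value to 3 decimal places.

0.014

With mean and variance of each term known, Chebyshev's inequality bounds the deviation of the sum (or sample mean).
Var(Ȳ) = Var(Y_i)/n = 164/475 = 0.34526.
Chebyshev: Pr(|Ȳ − 27| ≥ 4.93) ≤ Var(Ȳ)/(4.93)² = 164/(475·4.93²) = 0.0142.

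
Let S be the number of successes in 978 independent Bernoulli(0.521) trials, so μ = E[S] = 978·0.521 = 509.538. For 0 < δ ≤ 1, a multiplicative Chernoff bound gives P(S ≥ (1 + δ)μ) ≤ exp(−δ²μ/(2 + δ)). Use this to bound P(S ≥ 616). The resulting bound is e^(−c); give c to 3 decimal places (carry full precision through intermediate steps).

Write 616 = (1 + δ)μ, so δ = 616/509.538 − 1 = 0.2089383…
Then the exponent is δ²μ/(2 + δ) = (616 − μ)² / (μ·(2 + δ)) = 10.069991.

10.070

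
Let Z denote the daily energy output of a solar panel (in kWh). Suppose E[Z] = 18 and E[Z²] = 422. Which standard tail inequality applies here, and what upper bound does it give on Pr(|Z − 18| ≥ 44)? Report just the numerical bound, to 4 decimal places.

The first two moments determine the variance, so Chebyshev's inequality is the sharpest standard bound available.
Var(Z) = E[Z²] − (E[Z])² = 422 − 324 = 98.
Chebyshev's inequality: Pr(|Z − μ| ≥ t) ≤ Var(Z)/t² = 98/1936 = 0.0506.

0.0506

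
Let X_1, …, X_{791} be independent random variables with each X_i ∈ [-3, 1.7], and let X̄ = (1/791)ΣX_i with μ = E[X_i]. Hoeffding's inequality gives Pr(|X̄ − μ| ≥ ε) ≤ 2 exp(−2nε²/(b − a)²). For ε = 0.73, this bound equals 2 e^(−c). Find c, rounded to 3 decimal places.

c = 2nε²/(b − a)² = 2·791·0.73² / 4.7² = 38.1642.

38.164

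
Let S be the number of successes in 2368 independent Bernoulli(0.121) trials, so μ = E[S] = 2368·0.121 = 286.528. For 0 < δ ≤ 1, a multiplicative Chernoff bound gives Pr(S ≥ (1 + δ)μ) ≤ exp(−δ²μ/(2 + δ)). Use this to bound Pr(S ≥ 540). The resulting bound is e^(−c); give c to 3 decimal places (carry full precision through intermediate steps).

77.732

Write 540 = (1 + δ)μ, so δ = 540/286.528 − 1 = 0.8846326…
Then the exponent is δ²μ/(2 + δ) = (540 − μ)² / (μ·(2 + δ)) = 77.732460.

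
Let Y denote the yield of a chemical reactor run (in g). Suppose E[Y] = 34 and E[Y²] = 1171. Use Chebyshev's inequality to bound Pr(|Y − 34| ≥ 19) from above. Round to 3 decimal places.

0.042

Var(Y) = E[Y²] − (E[Y])² = 1171 − 1156 = 15.
Chebyshev's inequality: Pr(|Y − μ| ≥ t) ≤ Var(Y)/t² = 15/361 = 0.0416.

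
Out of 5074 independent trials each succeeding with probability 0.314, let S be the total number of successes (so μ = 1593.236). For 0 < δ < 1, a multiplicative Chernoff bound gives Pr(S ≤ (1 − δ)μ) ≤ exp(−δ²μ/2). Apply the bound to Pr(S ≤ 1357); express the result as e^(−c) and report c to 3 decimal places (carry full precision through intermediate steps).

17.514

Write 1357 = (1 − δ)μ, so δ = 1 − 1357/1593.236 = 0.1482743…
Then the exponent is δ²μ/2 = (μ − 1357)²/(2μ) = 17.513867.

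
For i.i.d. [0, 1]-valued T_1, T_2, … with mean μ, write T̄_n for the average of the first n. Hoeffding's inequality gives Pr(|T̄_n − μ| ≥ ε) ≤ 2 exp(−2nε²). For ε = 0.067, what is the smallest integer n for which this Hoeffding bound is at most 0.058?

395

Require 2·exp(−2nε²) ≤ 0.058, i.e. 2nε² ≥ ln(2/0.058) = 3.540459.
So n ≥ 3.540459 / (2·0.067²) = 394.348.
The smallest integer n is 395.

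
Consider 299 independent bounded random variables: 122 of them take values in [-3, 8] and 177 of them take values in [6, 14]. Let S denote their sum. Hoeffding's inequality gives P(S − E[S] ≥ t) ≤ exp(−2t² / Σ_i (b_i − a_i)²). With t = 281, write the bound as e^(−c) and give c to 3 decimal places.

Σ(b_i − a_i)² = 122·11² + 177·8² = 26090.
c = 2t² / 26090 = 2·281² / 26090 = 6.0530.

6.053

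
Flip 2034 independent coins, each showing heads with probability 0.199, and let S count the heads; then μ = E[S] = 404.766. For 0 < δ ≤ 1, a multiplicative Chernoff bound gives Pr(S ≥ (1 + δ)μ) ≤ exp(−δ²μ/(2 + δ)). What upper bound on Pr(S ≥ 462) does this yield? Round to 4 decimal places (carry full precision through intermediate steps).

0.0228

Write 462 = (1 + δ)μ, so δ = 462/404.766 − 1 = 0.1414002…
Then the exponent is δ²μ/(2 + δ) = (462 − μ)² / (μ·(2 + δ)) = 3.779256.
Bound = exp(−3.779256) = 0.02284.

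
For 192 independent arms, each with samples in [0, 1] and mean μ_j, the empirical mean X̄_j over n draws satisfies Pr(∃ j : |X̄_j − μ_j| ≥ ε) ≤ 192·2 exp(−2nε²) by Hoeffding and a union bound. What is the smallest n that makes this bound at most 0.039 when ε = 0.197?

119

Need 2·192·exp(−2nε²) ≤ 0.039, i.e. exp(−2nε²) ≤ 0.039/384.
So 2nε² ≥ ln(384/0.039) = 9.194836.
Hence n ≥ 9.194836/(2·0.197²) = 118.463.
The smallest integer n is 119.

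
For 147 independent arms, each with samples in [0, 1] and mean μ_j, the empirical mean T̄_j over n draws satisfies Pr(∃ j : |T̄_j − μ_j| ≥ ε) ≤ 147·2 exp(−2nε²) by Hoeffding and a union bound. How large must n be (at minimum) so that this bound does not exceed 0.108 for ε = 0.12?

Need 2·147·exp(−2nε²) ≤ 0.108, i.e. exp(−2nε²) ≤ 0.108/294.
So 2nε² ≥ ln(294/0.108) = 7.909204.
Hence n ≥ 7.909204/(2·0.12²) = 274.625.
The smallest integer n is 275.

275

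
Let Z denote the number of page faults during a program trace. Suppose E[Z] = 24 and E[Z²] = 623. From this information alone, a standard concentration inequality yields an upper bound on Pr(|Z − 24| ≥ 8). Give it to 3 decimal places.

0.734

The first two moments determine the variance, so Chebyshev's inequality is the sharpest standard bound available.
Var(Z) = E[Z²] − (E[Z])² = 623 − 576 = 47.
Chebyshev's inequality: Pr(|Z − μ| ≥ t) ≤ Var(Z)/t² = 47/64 = 0.7344.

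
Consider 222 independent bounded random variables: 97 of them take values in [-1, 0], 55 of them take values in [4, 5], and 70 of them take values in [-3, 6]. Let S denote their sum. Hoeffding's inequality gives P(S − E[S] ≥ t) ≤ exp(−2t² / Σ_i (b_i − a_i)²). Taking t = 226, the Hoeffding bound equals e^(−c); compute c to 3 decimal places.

Σ(b_i − a_i)² = 97·1² + 55·1² + 70·9² = 5822.
c = 2t² / 5822 = 2·226² / 5822 = 17.5459.

17.546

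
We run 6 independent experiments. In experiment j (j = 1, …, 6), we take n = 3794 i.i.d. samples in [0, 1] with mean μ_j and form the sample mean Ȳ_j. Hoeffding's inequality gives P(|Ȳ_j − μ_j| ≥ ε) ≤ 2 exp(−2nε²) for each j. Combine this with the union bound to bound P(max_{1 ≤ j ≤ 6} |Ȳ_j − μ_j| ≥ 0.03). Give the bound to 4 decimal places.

Per-experiment Hoeffding bound: 2·exp(−2·3794·0.03²) = 2·exp(−6.82920) = 0.0021634.
Union bound over 6 events: 6·0.0021634 = 0.01298.

0.0130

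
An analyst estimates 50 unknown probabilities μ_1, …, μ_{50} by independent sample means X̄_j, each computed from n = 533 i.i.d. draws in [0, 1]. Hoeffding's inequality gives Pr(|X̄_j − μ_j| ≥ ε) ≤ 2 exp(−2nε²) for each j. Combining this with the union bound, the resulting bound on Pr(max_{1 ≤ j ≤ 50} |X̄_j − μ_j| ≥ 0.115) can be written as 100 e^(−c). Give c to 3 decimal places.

14.098

Union bound over the 50 events: Pr(max_{1 ≤ j ≤ 50} |X̄_j − μ_j| ≥ 0.115) ≤ 50·2·exp(−2nε²) = 100 exp(−2·533·0.115²).
So c = 2·533·0.115² = 14.0978.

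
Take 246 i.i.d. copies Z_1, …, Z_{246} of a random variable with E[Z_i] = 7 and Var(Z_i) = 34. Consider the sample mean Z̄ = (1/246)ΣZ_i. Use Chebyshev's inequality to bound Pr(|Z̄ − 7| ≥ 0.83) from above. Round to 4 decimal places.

0.2006

Var(Z̄) = Var(Z_i)/n = 34/246 = 0.13821.
Chebyshev: Pr(|Z̄ − 7| ≥ 0.83) ≤ Var(Z̄)/(0.83)² = 34/(246·0.83²) = 0.2006.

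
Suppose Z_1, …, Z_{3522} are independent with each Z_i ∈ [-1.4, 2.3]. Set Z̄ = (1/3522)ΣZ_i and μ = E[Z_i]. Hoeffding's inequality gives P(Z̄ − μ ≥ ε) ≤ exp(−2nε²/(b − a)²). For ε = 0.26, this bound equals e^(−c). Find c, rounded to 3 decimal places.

c = 2nε²/(b − a)² = 2·3522·0.26² / 3.7² = 34.7826.

34.783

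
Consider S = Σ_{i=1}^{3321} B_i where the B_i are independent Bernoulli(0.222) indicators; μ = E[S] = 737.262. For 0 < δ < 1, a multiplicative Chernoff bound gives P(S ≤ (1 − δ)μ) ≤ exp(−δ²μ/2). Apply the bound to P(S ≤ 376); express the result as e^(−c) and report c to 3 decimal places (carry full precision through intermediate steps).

Write 376 = (1 − δ)μ, so δ = 1 − 376/737.262 = 0.4900049…
Then the exponent is δ²μ/2 = (μ − 376)²/(2μ) = 88.510077.

88.510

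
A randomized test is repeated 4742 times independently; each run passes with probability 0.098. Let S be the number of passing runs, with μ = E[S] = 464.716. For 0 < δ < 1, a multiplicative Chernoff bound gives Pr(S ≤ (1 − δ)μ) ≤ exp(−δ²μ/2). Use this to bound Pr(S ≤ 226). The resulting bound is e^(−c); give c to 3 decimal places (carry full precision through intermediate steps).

61.312

Write 226 = (1 − δ)μ, so δ = 1 − 226/464.716 = 0.5136815…
Then the exponent is δ²μ/2 = (μ − 226)²/(2μ) = 61.311993.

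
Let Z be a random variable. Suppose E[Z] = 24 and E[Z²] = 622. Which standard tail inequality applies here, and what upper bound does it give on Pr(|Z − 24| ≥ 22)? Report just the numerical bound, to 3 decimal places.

The first two moments determine the variance, so Chebyshev's inequality is the sharpest standard bound available.
Var(Z) = E[Z²] − (E[Z])² = 622 − 576 = 46.
Chebyshev's inequality: Pr(|Z − μ| ≥ t) ≤ Var(Z)/t² = 46/484 = 0.0950.

0.095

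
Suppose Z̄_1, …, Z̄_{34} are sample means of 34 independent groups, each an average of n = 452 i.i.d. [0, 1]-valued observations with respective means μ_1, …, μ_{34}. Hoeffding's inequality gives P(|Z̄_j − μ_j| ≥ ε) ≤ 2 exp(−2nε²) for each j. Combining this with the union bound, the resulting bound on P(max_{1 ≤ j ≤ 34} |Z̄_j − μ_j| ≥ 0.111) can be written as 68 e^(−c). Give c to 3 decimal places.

Union bound over the 34 events: P(max_{1 ≤ j ≤ 34} |Z̄_j − μ_j| ≥ 0.111) ≤ 34·2·exp(−2nε²) = 68 exp(−2·452·0.111²).
So c = 2·452·0.111² = 11.1382.

11.138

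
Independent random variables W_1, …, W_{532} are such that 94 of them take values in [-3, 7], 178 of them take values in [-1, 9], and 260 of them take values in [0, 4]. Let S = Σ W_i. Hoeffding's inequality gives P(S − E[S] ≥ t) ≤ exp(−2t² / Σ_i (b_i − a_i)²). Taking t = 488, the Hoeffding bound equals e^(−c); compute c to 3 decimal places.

15.188

Σ(b_i − a_i)² = 94·10² + 178·10² + 260·4² = 31360.
c = 2t² / 31360 = 2·488² / 31360 = 15.1878.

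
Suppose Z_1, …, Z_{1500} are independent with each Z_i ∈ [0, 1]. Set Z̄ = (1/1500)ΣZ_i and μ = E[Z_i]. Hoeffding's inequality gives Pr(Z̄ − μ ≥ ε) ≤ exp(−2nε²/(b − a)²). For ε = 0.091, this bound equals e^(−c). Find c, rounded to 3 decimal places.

24.843

c = 2nε²/(b − a)² = 2·1500·0.091² / 1² = 24.8430.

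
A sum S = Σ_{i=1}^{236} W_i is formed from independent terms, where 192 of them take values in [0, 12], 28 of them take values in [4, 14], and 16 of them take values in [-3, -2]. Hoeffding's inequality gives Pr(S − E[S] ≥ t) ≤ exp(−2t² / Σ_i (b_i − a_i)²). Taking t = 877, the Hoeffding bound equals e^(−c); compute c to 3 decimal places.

50.494

Σ(b_i − a_i)² = 192·12² + 28·10² + 16·1² = 30464.
c = 2t² / 30464 = 2·877² / 30464 = 50.4943.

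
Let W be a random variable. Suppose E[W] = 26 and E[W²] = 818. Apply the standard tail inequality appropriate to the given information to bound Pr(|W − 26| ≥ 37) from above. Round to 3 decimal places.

The first two moments determine the variance, so Chebyshev's inequality is the sharpest standard bound available.
Var(W) = E[W²] − (E[W])² = 818 − 676 = 142.
Chebyshev's inequality: Pr(|W − μ| ≥ t) ≤ Var(W)/t² = 142/1369 = 0.1037.

0.104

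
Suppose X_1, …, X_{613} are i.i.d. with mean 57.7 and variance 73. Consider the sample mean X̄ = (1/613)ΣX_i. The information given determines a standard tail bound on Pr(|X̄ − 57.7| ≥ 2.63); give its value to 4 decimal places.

With mean and variance of each term known, Chebyshev's inequality bounds the deviation of the sum (or sample mean).
Var(X̄) = Var(X_i)/n = 73/613 = 0.11909.
Chebyshev: Pr(|X̄ − 57.7| ≥ 2.63) ≤ Var(X̄)/(2.63)² = 73/(613·2.63²) = 0.0172.

0.0172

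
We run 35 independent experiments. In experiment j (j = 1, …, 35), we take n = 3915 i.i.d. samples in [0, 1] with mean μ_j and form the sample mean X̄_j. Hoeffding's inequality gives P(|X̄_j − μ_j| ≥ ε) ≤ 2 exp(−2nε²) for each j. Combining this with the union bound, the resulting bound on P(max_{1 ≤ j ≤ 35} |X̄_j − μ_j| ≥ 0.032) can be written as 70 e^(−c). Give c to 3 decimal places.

8.018

Union bound over the 35 events: P(max_{1 ≤ j ≤ 35} |X̄_j − μ_j| ≥ 0.032) ≤ 35·2·exp(−2nε²) = 70 exp(−2·3915·0.032²).
So c = 2·3915·0.032² = 8.0179.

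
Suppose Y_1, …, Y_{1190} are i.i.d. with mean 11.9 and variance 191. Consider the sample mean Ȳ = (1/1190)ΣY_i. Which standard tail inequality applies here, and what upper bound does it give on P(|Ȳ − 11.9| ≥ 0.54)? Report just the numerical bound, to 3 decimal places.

With mean and variance of each term known, Chebyshev's inequality bounds the deviation of the sum (or sample mean).
Var(Ȳ) = Var(Y_i)/n = 191/1190 = 0.1605.
Chebyshev: P(|Ȳ − 11.9| ≥ 0.54) ≤ Var(Ȳ)/(0.54)² = 191/(1190·0.54²) = 0.5504.

0.550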